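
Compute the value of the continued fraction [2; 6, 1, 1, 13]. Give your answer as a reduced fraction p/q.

379/176

Start with 13.
1 + 1/(13/1) = 1 + 1/13 = 14/13
1 + 1/(14/13) = 1 + 13/14 = 27/14
6 + 1/(27/14) = 6 + 14/27 = 176/27
2 + 1/(176/27) = 2 + 27/176 = 379/176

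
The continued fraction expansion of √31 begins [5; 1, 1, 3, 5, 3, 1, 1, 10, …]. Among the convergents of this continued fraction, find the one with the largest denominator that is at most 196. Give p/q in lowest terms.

a_0 = 5: 5/1  (≤ bound)
a_1 = 1: 6/1  (≤ bound)
a_2 = 1: 11/2  (≤ bound)
a_3 = 3: 39/7  (≤ bound)
a_4 = 5: 206/37  (≤ bound)
a_5 = 3: 657/118  (≤ bound)
a_6 = 1: 863/155  (≤ bound)
a_7 = 1: 1520/273  (> 196, stop)

863/155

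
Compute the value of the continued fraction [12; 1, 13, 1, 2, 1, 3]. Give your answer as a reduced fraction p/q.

a_0 = 12: 12/1
a_1 = 1: 13/1
a_2 = 13: 181/14
a_3 = 1: 194/15
a_4 = 2: 569/44
a_5 = 1: 763/59
a_6 = 3: 2858/221

2858/221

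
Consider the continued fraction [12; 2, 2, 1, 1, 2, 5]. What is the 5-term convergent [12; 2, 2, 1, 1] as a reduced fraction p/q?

Build up convergents one term at a time:
a_0 = 12: 12/1
a_1 = 2: 25/2
a_2 = 2: 62/5
a_3 = 1: 87/7
a_4 = 1: 149/12

149/12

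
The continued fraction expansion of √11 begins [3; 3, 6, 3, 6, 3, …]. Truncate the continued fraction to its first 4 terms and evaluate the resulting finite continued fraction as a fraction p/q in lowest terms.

Start with 3.
6 + 1/(3/1) = 6 + 1/3 = 19/3
3 + 1/(19/3) = 3 + 3/19 = 60/19
3 + 1/(60/19) = 3 + 19/60 = 199/60

199/60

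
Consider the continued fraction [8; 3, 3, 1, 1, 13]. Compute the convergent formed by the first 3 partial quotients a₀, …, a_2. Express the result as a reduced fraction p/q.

Start with 3.
3 + 1/(3/1) = 3 + 1/3 = 10/3
8 + 1/(10/3) = 8 + 3/10 = 83/10

83/10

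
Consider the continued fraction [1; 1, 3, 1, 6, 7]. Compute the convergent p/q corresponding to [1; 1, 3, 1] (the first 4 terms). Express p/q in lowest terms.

Compute successive convergents:
a_0 = 1: 1/1
a_1 = 1: 2/1
a_2 = 3: 7/4
a_3 = 1: 9/5

9/5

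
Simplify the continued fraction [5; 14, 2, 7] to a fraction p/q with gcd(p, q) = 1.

a_0 = 5: 5/1
a_1 = 14: 71/14
a_2 = 2: 147/29
a_3 = 7: 1100/217

1100/217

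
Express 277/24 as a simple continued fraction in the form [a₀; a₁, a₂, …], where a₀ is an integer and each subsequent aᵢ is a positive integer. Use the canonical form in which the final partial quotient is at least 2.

[11; 1, 1, 5, 2]

Run the Euclidean algorithm, recording each quotient:
⌊277/24⌋ = 11, remainder 13
⌊24/13⌋ = 1, remainder 11
⌊13/11⌋ = 1, remainder 2
⌊11/2⌋ = 5, remainder 1
⌊2/1⌋ = 2, remainder 0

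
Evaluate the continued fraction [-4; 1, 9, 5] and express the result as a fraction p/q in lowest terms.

Start with 5.
9 + 1/(5/1) = 9 + 1/5 = 46/5
1 + 1/(46/5) = 1 + 5/46 = 51/46
-4 + 1/(51/46) = -4 + 46/51 = -158/51

-158/51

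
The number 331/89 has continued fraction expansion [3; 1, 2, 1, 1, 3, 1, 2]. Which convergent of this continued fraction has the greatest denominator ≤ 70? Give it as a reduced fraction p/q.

119/32

List convergents until the denominator exceeds the bound:
a_0 = 3: 3/1  (≤ bound)
a_1 = 1: 4/1  (≤ bound)
a_2 = 2: 11/3  (≤ bound)
a_3 = 1: 15/4  (≤ bound)
a_4 = 1: 26/7  (≤ bound)
a_5 = 3: 93/25  (≤ bound)
a_6 = 1: 119/32  (≤ bound)
a_7 = 2: 331/89  (> 70, stop)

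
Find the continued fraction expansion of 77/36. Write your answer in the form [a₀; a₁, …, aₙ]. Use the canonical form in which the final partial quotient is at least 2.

[2; 7, 5]

Repeatedly divide and take the remainder:
77 = 2·36 + 5, so a_0 = 2
36 = 7·5 + 1, so a_1 = 7
5 = 5·1 + 0, so a_2 = 5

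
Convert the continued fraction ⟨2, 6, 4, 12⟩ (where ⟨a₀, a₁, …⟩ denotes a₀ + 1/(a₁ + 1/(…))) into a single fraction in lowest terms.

661/306

a_0 = 2: 2/1
a_1 = 6: 13/6
a_2 = 4: 54/25
a_3 = 12: 661/306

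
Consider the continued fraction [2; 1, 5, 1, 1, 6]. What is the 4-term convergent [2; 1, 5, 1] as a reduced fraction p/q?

Start with 1.
5 + 1/(1/1) = 5 + 1/1 = 6/1
1 + 1/(6/1) = 1 + 1/6 = 7/6
2 + 1/(7/6) = 2 + 6/7 = 20/7

20/7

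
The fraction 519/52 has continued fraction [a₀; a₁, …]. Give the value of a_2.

51

⌊519/52⌋ = 9, remainder 51
⌊52/51⌋ = 1, remainder 1
⌊51/1⌋ = 51, remainder 0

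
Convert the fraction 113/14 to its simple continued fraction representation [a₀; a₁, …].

[8; 14]

113 ÷ 14 → quotient 8, remainder 1
14 ÷ 1 → quotient 14, remainder 0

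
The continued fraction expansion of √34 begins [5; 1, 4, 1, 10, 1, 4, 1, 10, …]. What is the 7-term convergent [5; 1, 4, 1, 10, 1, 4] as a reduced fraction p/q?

2035/349

a_0 = 5: 5/1
a_1 = 1: 6/1
a_2 = 4: 29/5
a_3 = 1: 35/6
a_4 = 10: 379/65
a_5 = 1: 414/71
a_6 = 4: 2035/349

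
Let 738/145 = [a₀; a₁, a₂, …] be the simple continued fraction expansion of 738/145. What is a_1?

Repeatedly divide and take the remainder:
⌊738/145⌋ = 5, remainder 13
⌊145/13⌋ = 11, remainder 2

11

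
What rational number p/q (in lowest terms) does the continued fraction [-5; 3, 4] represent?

-61/13

Start with 4.
3 + 1/(4/1) = 3 + 1/4 = 13/4
-5 + 1/(13/4) = -5 + 4/13 = -61/13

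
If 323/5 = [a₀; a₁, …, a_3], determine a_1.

323 ÷ 5 → quotient 64, remainder 3
5 ÷ 3 → quotient 1, remainder 2

1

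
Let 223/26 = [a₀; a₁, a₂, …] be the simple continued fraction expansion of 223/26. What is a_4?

223 ÷ 26 → quotient 8, remainder 15
26 ÷ 15 → quotient 1, remainder 11
15 ÷ 11 → quotient 1, remainder 4
11 ÷ 4 → quotient 2, remainder 3
4 ÷ 3 → quotient 1, remainder 1

1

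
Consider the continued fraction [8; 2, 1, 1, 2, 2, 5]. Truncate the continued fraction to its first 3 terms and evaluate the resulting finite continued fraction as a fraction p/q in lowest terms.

Compute successive convergents:
a_0 = 8: 8/1
a_1 = 2: 17/2
a_2 = 1: 25/3

25/3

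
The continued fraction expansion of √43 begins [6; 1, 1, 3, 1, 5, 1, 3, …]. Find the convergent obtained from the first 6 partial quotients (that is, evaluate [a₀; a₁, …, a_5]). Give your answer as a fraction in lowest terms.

341/52

Collapse the nested fraction from the inside out:
Start with 5.
1 + 1/(5/1) = 1 + 1/5 = 6/5
3 + 1/(6/5) = 3 + 5/6 = 23/6
1 + 1/(23/6) = 1 + 6/23 = 29/23
1 + 1/(29/23) = 1 + 23/29 = 52/29
6 + 1/(52/29) = 6 + 29/52 = 341/52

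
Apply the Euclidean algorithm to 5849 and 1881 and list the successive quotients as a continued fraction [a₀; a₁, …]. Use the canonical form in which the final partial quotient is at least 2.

[3; 9, 7, 1, 1, 1, 2, 3]

⌊5849/1881⌋ = 3, remainder 206
⌊1881/206⌋ = 9, remainder 27
⌊206/27⌋ = 7, remainder 17
⌊27/17⌋ = 1, remainder 10
⌊17/10⌋ = 1, remainder 7
⌊10/7⌋ = 1, remainder 3
⌊7/3⌋ = 2, remainder 1
⌊3/1⌋ = 3, remainder 0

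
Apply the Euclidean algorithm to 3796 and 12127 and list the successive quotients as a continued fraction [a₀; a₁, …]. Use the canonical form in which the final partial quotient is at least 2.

[0; 3, 5, 7, 3, 6, 2, 2]

Run the Euclidean algorithm, recording each quotient:
3796 = 0·12127 + 3796, so a_0 = 0
12127 = 3·3796 + 739, so a_1 = 3
3796 = 5·739 + 101, so a_2 = 5
739 = 7·101 + 32, so a_3 = 7
101 = 3·32 + 5, so a_4 = 3
32 = 6·5 + 2, so a_5 = 6
5 = 2·2 + 1, so a_6 = 2
2 = 2·1 + 0, so a_7 = 2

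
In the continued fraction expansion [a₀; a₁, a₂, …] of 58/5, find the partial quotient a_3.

Run the Euclidean algorithm, recording each quotient:
⌊58/5⌋ = 11, remainder 3
⌊5/3⌋ = 1, remainder 2
⌊3/2⌋ = 1, remainder 1
⌊2/1⌋ = 2, remainder 0

2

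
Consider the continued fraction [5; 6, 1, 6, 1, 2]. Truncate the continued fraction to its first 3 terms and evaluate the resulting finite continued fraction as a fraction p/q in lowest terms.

36/7

Use the convergent recurrence hₖ = aₖ·hₖ₋₁ + hₖ₋₂ (and likewise for the denominators kₖ):
a_0 = 5: 5/1
a_1 = 6: 31/6
a_2 = 1: 36/7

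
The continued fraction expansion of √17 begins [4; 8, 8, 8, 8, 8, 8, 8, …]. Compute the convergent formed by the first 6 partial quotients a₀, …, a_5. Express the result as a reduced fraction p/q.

143649/34840

Starting at the tail and folding back:
Start with 8.
8 + 1/(8/1) = 8 + 1/8 = 65/8
8 + 1/(65/8) = 8 + 8/65 = 528/65
8 + 1/(528/65) = 8 + 65/528 = 4289/528
8 + 1/(4289/528) = 8 + 528/4289 = 34840/4289
4 + 1/(34840/4289) = 4 + 4289/34840 = 143649/34840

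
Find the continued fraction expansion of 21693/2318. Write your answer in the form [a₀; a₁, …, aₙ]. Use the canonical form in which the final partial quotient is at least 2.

[9; 2, 1, 3, 1, 2, 1, 43]

Apply division with remainder until the remainder is 0:
⌊21693/2318⌋ = 9, remainder 831
⌊2318/831⌋ = 2, remainder 656
⌊831/656⌋ = 1, remainder 175
⌊656/175⌋ = 3, remainder 131
⌊175/131⌋ = 1, remainder 44
⌊131/44⌋ = 2, remainder 43
⌊44/43⌋ = 1, remainder 1
⌊43/1⌋ = 43, remainder 0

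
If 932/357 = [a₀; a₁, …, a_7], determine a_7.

3

Run the Euclidean algorithm, recording each quotient:
932 = 2·357 + 218, so a_0 = 2
357 = 1·218 + 139, so a_1 = 1
218 = 1·139 + 79, so a_2 = 1
139 = 1·79 + 60, so a_3 = 1
79 = 1·60 + 19, so a_4 = 1
60 = 3·19 + 3, so a_5 = 3
19 = 6·3 + 1, so a_6 = 6
3 = 3·1 + 0, so a_7 = 3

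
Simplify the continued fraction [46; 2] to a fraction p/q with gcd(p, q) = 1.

93/2

a_0 = 46: 46/1
a_1 = 2: 93/2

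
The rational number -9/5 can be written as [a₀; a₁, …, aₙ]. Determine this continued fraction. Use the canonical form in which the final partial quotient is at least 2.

Run the Euclidean algorithm, recording each quotient:
-9 ÷ 5 → quotient -2, remainder 1
5 ÷ 1 → quotient 5, remainder 0

[-2; 5]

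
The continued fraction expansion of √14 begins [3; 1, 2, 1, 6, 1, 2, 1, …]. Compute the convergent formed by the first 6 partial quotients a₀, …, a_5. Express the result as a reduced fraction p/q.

116/31

a_0 = 3: 3/1
a_1 = 1: 4/1
a_2 = 2: 11/3
a_3 = 1: 15/4
a_4 = 6: 101/27
a_5 = 1: 116/31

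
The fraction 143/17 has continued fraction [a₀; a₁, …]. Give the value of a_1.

143 ÷ 17 → quotient 8, remainder 7
17 ÷ 7 → quotient 2, remainder 3

2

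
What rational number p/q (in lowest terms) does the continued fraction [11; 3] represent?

34/3

a_0 = 11: 11/1
a_1 = 3: 34/3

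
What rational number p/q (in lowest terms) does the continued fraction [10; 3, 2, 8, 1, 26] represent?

18261/1775

Start with 26.
1 + 1/(26/1) = 1 + 1/26 = 27/26
8 + 1/(27/26) = 8 + 26/27 = 242/27
2 + 1/(242/27) = 2 + 27/242 = 511/242
3 + 1/(511/242) = 3 + 242/511 = 1775/511
10 + 1/(1775/511) = 10 + 511/1775 = 18261/1775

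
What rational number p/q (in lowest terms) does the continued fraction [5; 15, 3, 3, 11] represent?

8758/1729

Start with 11.
3 + 1/(11/1) = 3 + 1/11 = 34/11
3 + 1/(34/11) = 3 + 11/34 = 113/34
15 + 1/(113/34) = 15 + 34/113 = 1729/113
5 + 1/(1729/113) = 5 + 113/1729 = 8758/1729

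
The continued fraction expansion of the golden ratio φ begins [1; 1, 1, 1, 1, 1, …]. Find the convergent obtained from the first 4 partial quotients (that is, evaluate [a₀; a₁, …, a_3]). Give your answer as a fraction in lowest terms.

Starting at the tail and folding back:
Start with 1.
1 + 1/(1/1) = 1 + 1/1 = 2/1
1 + 1/(2/1) = 1 + 1/2 = 3/2
1 + 1/(3/2) = 1 + 2/3 = 5/3

5/3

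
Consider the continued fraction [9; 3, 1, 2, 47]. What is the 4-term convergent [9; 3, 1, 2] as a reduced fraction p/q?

Collapse the nested fraction from the inside out:
Start with 2.
1 + 1/(2/1) = 1 + 1/2 = 3/2
3 + 1/(3/2) = 3 + 2/3 = 11/3
9 + 1/(11/3) = 9 + 3/11 = 102/11

102/11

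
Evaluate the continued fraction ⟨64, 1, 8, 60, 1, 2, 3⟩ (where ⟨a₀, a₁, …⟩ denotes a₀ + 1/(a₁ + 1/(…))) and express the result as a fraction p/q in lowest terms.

355138/5473

Start with 3.
2 + 1/(3/1) = 2 + 1/3 = 7/3
1 + 1/(7/3) = 1 + 3/7 = 10/7
60 + 1/(10/7) = 60 + 7/10 = 607/10
8 + 1/(607/10) = 8 + 10/607 = 4866/607
1 + 1/(4866/607) = 1 + 607/4866 = 5473/4866
64 + 1/(5473/4866) = 64 + 4866/5473 = 355138/5473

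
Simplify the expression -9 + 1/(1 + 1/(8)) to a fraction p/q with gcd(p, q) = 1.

Compute successive convergents:
a_0 = -9: -9/1
a_1 = 1: -8/1
a_2 = 8: -73/9

-73/9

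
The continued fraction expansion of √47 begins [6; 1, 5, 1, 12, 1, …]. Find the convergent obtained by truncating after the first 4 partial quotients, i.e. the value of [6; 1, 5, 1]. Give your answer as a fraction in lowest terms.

48/7

Compute successive convergents:
a_0 = 6: 6/1
a_1 = 1: 7/1
a_2 = 5: 41/6
a_3 = 1: 48/7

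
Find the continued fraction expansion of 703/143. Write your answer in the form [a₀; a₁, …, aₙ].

Run the Euclidean algorithm, recording each quotient:
⌊703/143⌋ = 4, remainder 131
⌊143/131⌋ = 1, remainder 12
⌊131/12⌋ = 10, remainder 11
⌊12/11⌋ = 1, remainder 1
⌊11/1⌋ = 11, remainder 0

[4; 1, 10, 1, 11]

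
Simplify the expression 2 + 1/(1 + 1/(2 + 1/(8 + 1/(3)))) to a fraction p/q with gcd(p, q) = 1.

Build up convergents one term at a time:
a_0 = 2: 2/1
a_1 = 1: 3/1
a_2 = 2: 8/3
a_3 = 8: 67/25
a_4 = 3: 209/78

209/78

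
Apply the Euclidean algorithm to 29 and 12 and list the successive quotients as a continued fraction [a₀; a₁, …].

[2; 2, 2, 2]

Apply division with remainder until the remainder is 0:
29 ÷ 12 → quotient 2, remainder 5
12 ÷ 5 → quotient 2, remainder 2
5 ÷ 2 → quotient 2, remainder 1
2 ÷ 1 → quotient 2, remainder 0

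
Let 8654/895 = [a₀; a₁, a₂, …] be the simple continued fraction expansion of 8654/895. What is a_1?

1

8654 = 9·895 + 599, so a_0 = 9
895 = 1·599 + 296, so a_1 = 1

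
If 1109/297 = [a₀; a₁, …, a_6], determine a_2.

2

1109 ÷ 297 → quotient 3, remainder 218
297 ÷ 218 → quotient 1, remainder 79
218 ÷ 79 → quotient 2, remainder 60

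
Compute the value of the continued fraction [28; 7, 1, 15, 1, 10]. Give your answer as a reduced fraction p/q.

41542/1477

Work from the innermost term outward:
Start with 10.
1 + 1/(10/1) = 1 + 1/10 = 11/10
15 + 1/(11/10) = 15 + 10/11 = 175/11
1 + 1/(175/11) = 1 + 11/175 = 186/175
7 + 1/(186/175) = 7 + 175/186 = 1477/186
28 + 1/(1477/186) = 28 + 186/1477 = 41542/1477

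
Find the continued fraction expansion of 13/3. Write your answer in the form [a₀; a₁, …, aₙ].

⌊13/3⌋ = 4, remainder 1
⌊3/1⌋ = 3, remainder 0

[4; 3]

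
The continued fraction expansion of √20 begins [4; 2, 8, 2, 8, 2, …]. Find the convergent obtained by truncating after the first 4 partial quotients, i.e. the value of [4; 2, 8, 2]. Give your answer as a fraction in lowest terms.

161/36

Build up convergents one term at a time:
a_0 = 4: 4/1
a_1 = 2: 9/2
a_2 = 8: 76/17
a_3 = 2: 161/36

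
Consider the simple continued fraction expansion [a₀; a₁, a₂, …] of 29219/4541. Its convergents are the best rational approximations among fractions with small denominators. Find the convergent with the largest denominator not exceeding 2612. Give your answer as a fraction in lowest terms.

List convergents until the denominator exceeds the bound:
a_0 = 6: 6/1  (≤ bound)
a_1 = 2: 13/2  (≤ bound)
a_2 = 3: 45/7  (≤ bound)
a_3 = 3: 148/23  (≤ bound)
a_4 = 6: 933/145  (≤ bound)
a_5 = 15: 14143/2198  (≤ bound)
a_6 = 2: 29219/4541  (> 2612, stop)

14143/2198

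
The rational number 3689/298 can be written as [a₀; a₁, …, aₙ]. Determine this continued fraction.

[12; 2, 1, 1, 1, 3, 10]

Repeatedly divide and take the remainder:
3689 ÷ 298 → quotient 12, remainder 113
298 ÷ 113 → quotient 2, remainder 72
113 ÷ 72 → quotient 1, remainder 41
72 ÷ 41 → quotient 1, remainder 31
41 ÷ 31 → quotient 1, remainder 10
31 ÷ 10 → quotient 3, remainder 1
10 ÷ 1 → quotient 10, remainder 0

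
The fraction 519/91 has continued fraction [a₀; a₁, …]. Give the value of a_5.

2

519 = 5·91 + 64, so a_0 = 5
91 = 1·64 + 27, so a_1 = 1
64 = 2·27 + 10, so a_2 = 2
27 = 2·10 + 7, so a_3 = 2
10 = 1·7 + 3, so a_4 = 1
7 = 2·3 + 1, so a_5 = 2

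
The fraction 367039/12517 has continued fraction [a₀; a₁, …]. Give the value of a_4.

2

⌊367039/12517⌋ = 29, remainder 4046
⌊12517/4046⌋ = 3, remainder 379
⌊4046/379⌋ = 10, remainder 256
⌊379/256⌋ = 1, remainder 123
⌊256/123⌋ = 2, remainder 10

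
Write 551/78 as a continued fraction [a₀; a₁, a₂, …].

[7; 15, 1, 1, 2]

⌊551/78⌋ = 7, remainder 5
⌊78/5⌋ = 15, remainder 3
⌊5/3⌋ = 1, remainder 2
⌊3/2⌋ = 1, remainder 1
⌊2/1⌋ = 2, remainder 0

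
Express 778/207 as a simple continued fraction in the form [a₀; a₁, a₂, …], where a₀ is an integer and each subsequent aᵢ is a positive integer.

[3; 1, 3, 7, 7]

⌊778/207⌋ = 3, remainder 157
⌊207/157⌋ = 1, remainder 50
⌊157/50⌋ = 3, remainder 7
⌊50/7⌋ = 7, remainder 1
⌊7/1⌋ = 7, remainder 0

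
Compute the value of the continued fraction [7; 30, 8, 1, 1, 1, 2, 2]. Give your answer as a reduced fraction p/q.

34737/4939

Build up convergents one term at a time:
a_0 = 7: 7/1
a_1 = 30: 211/30
a_2 = 8: 1695/241
a_3 = 1: 1906/271
a_4 = 1: 3601/512
a_5 = 1: 5507/783
a_6 = 2: 14615/2078
a_7 = 2: 34737/4939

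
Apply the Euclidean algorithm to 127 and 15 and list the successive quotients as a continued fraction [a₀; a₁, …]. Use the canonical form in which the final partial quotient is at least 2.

Run the Euclidean algorithm, recording each quotient:
⌊127/15⌋ = 8, remainder 7
⌊15/7⌋ = 2, remainder 1
⌊7/1⌋ = 7, remainder 0

[8; 2, 7]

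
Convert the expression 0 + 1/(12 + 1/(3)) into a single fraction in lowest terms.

Start with 3.
12 + 1/(3/1) = 12 + 1/3 = 37/3
0 + 1/(37/3) = 0 + 3/37 = 3/37

3/37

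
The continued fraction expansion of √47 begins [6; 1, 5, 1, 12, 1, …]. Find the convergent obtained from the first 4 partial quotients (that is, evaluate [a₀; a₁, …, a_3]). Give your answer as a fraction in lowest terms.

Start with 1.
5 + 1/(1/1) = 5 + 1/1 = 6/1
1 + 1/(6/1) = 1 + 1/6 = 7/6
6 + 1/(7/6) = 6 + 6/7 = 48/7

48/7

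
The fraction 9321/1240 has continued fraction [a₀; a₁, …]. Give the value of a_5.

1

9321 = 7·1240 + 641, so a_0 = 7
1240 = 1·641 + 599, so a_1 = 1
641 = 1·599 + 42, so a_2 = 1
599 = 14·42 + 11, so a_3 = 14
42 = 3·11 + 9, so a_4 = 3
11 = 1·9 + 2, so a_5 = 1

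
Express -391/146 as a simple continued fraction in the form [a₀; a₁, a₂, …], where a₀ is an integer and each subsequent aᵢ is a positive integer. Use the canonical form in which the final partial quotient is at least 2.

[-3; 3, 9, 2, 2]

Apply division with remainder until the remainder is 0:
⌊-391/146⌋ = -3, remainder 47
⌊146/47⌋ = 3, remainder 5
⌊47/5⌋ = 9, remainder 2
⌊5/2⌋ = 2, remainder 1
⌊2/1⌋ = 2, remainder 0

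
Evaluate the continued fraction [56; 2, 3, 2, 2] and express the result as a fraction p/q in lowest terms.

Starting at the tail and folding back:
Start with 2.
2 + 1/(2/1) = 2 + 1/2 = 5/2
3 + 1/(5/2) = 3 + 2/5 = 17/5
2 + 1/(17/5) = 2 + 5/17 = 39/17
56 + 1/(39/17) = 56 + 17/39 = 2201/39

2201/39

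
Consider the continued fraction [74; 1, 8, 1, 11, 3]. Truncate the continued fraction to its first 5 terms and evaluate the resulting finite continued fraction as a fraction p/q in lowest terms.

8913/119

Work from the innermost term outward:
Start with 11.
1 + 1/(11/1) = 1 + 1/11 = 12/11
8 + 1/(12/11) = 8 + 11/12 = 107/12
1 + 1/(107/12) = 1 + 12/107 = 119/107
74 + 1/(119/107) = 74 + 107/119 = 8913/119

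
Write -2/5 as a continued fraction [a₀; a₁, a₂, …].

[-1; 1, 1, 2]

Run the Euclidean algorithm, recording each quotient:
-2 ÷ 5 → quotient -1, remainder 3
5 ÷ 3 → quotient 1, remainder 2
3 ÷ 2 → quotient 1, remainder 1
2 ÷ 1 → quotient 2, remainder 0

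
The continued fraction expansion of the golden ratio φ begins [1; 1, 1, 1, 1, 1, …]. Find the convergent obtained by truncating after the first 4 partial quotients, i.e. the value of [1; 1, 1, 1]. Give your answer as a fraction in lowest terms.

a_0 = 1: 1/1
a_1 = 1: 2/1
a_2 = 1: 3/2
a_3 = 1: 5/3

5/3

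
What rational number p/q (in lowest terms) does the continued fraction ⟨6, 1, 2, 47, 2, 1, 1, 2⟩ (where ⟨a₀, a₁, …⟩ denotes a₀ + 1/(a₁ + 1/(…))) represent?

Collapse the nested fraction from the inside out:
Start with 2.
1 + 1/(2/1) = 1 + 1/2 = 3/2
1 + 1/(3/2) = 1 + 2/3 = 5/3
2 + 1/(5/3) = 2 + 3/5 = 13/5
47 + 1/(13/5) = 47 + 5/13 = 616/13
2 + 1/(616/13) = 2 + 13/616 = 1245/616
1 + 1/(1245/616) = 1 + 616/1245 = 1861/1245
6 + 1/(1861/1245) = 6 + 1245/1861 = 12411/1861

12411/1861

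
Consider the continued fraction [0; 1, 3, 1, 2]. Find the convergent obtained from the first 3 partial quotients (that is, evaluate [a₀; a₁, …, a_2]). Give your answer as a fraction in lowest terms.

Start with 3.
1 + 1/(3/1) = 1 + 1/3 = 4/3
0 + 1/(4/3) = 0 + 3/4 = 3/4

3/4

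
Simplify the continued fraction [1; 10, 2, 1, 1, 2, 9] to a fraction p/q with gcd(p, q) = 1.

a_0 = 1: 1/1
a_1 = 10: 11/10
a_2 = 2: 23/21
a_3 = 1: 34/31
a_4 = 1: 57/52
a_5 = 2: 148/135
a_6 = 9: 1389/1267

1389/1267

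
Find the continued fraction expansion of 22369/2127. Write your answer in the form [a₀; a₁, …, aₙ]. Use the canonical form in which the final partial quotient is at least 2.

Run the Euclidean algorithm, recording each quotient:
⌊22369/2127⌋ = 10, remainder 1099
⌊2127/1099⌋ = 1, remainder 1028
⌊1099/1028⌋ = 1, remainder 71
⌊1028/71⌋ = 14, remainder 34
⌊71/34⌋ = 2, remainder 3
⌊34/3⌋ = 11, remainder 1
⌊3/1⌋ = 3, remainder 0

[10; 1, 1, 14, 2, 11, 3]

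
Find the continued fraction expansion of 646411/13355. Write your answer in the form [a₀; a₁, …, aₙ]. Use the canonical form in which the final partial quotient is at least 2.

Run the Euclidean algorithm, recording each quotient:
⌊646411/13355⌋ = 48, remainder 5371
⌊13355/5371⌋ = 2, remainder 2613
⌊5371/2613⌋ = 2, remainder 145
⌊2613/145⌋ = 18, remainder 3
⌊145/3⌋ = 48, remainder 1
⌊3/1⌋ = 3, remainder 0

[48; 2, 2, 18, 48, 3]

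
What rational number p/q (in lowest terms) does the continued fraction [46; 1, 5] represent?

281/6

Start with 5.
1 + 1/(5/1) = 1 + 1/5 = 6/5
46 + 1/(6/5) = 46 + 5/6 = 281/6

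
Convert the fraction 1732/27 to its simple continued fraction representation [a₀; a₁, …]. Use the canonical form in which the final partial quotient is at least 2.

[64; 6, 1, 3]

1732 = 64·27 + 4, so a_0 = 64
27 = 6·4 + 3, so a_1 = 6
4 = 1·3 + 1, so a_2 = 1
3 = 3·1 + 0, so a_3 = 3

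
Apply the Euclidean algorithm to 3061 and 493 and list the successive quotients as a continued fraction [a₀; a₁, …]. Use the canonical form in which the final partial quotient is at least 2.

[6; 4, 1, 3, 1, 2, 7]

3061 ÷ 493 → quotient 6, remainder 103
493 ÷ 103 → quotient 4, remainder 81
103 ÷ 81 → quotient 1, remainder 22
81 ÷ 22 → quotient 3, remainder 15
22 ÷ 15 → quotient 1, remainder 7
15 ÷ 7 → quotient 2, remainder 1
7 ÷ 1 → quotient 7, remainder 0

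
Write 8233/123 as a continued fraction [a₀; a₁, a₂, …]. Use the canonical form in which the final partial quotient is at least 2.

⌊8233/123⌋ = 66, remainder 115
⌊123/115⌋ = 1, remainder 8
⌊115/8⌋ = 14, remainder 3
⌊8/3⌋ = 2, remainder 2
⌊3/2⌋ = 1, remainder 1
⌊2/1⌋ = 2, remainder 0

[66; 1, 14, 2, 1, 2]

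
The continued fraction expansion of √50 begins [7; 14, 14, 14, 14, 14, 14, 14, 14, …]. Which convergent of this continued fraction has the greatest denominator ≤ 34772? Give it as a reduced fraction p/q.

19601/2772

List convergents until the denominator exceeds the bound:
a_0 = 7: 7/1  (≤ bound)
a_1 = 14: 99/14  (≤ bound)
a_2 = 14: 1393/197  (≤ bound)
a_3 = 14: 19601/2772  (≤ bound)
a_4 = 14: 275807/39005  (> 34772, stop)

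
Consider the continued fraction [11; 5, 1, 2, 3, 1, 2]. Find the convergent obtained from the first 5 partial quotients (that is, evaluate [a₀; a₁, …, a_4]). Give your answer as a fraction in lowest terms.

637/57

a_0 = 11: 11/1
a_1 = 5: 56/5
a_2 = 1: 67/6
a_3 = 2: 190/17
a_4 = 3: 637/57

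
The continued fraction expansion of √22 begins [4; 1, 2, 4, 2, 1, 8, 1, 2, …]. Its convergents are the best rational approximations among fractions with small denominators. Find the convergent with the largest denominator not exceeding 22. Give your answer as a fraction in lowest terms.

List convergents until the denominator exceeds the bound:
a_0 = 4: 4/1  (≤ bound)
a_1 = 1: 5/1  (≤ bound)
a_2 = 2: 14/3  (≤ bound)
a_3 = 4: 61/13  (≤ bound)
a_4 = 2: 136/29  (> 22, stop)

61/13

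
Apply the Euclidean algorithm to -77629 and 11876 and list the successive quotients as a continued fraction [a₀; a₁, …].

[-7; 2, 6, 3, 13, 2, 10]

-77629 = -7·11876 + 5503, so a_0 = -7
11876 = 2·5503 + 870, so a_1 = 2
5503 = 6·870 + 283, so a_2 = 6
870 = 3·283 + 21, so a_3 = 3
283 = 13·21 + 10, so a_4 = 13
21 = 2·10 + 1, so a_5 = 2
10 = 10·1 + 0, so a_6 = 10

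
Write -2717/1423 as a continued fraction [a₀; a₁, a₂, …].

Apply division with remainder until the remainder is 0:
-2717 = -2·1423 + 129, so a_0 = -2
1423 = 11·129 + 4, so a_1 = 11
129 = 32·4 + 1, so a_2 = 32
4 = 4·1 + 0, so a_3 = 4

[-2; 11, 32, 4]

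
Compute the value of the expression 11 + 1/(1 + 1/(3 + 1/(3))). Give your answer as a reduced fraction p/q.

Start with 3.
3 + 1/(3/1) = 3 + 1/3 = 10/3
1 + 1/(10/3) = 1 + 3/10 = 13/10
11 + 1/(13/10) = 11 + 10/13 = 153/13

153/13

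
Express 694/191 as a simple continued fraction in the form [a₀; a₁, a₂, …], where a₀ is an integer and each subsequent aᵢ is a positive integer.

[3; 1, 1, 1, 2, 1, 2, 6]

694 ÷ 191 → quotient 3, remainder 121
191 ÷ 121 → quotient 1, remainder 70
121 ÷ 70 → quotient 1, remainder 51
70 ÷ 51 → quotient 1, remainder 19
51 ÷ 19 → quotient 2, remainder 13
19 ÷ 13 → quotient 1, remainder 6
13 ÷ 6 → quotient 2, remainder 1
6 ÷ 1 → quotient 6, remainder 0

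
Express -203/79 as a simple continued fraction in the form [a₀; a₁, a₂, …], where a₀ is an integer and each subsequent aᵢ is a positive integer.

[-3; 2, 3, 11]

⌊-203/79⌋ = -3, remainder 34
⌊79/34⌋ = 2, remainder 11
⌊34/11⌋ = 3, remainder 1
⌊11/1⌋ = 11, remainder 0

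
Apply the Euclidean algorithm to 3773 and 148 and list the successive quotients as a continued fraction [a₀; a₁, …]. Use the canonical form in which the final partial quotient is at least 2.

[25; 2, 36, 2]

⌊3773/148⌋ = 25, remainder 73
⌊148/73⌋ = 2, remainder 2
⌊73/2⌋ = 36, remainder 1
⌊2/1⌋ = 2, remainder 0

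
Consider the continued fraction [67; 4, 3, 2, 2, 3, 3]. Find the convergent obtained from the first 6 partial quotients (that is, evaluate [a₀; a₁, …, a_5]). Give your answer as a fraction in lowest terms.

16741/249

Start with 3.
2 + 1/(3/1) = 2 + 1/3 = 7/3
2 + 1/(7/3) = 2 + 3/7 = 17/7
3 + 1/(17/7) = 3 + 7/17 = 58/17
4 + 1/(58/17) = 4 + 17/58 = 249/58
67 + 1/(249/58) = 67 + 58/249 = 16741/249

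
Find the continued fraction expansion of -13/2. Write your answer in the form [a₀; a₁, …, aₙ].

Repeatedly divide and take the remainder:
-13 = -7·2 + 1, so a_0 = -7
2 = 2·1 + 0, so a_1 = 2

[-7; 2]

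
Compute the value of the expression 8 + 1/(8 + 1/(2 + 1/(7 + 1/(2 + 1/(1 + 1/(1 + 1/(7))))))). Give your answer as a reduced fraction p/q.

41248/5081

a_0 = 8: 8/1
a_1 = 8: 65/8
a_2 = 2: 138/17
a_3 = 7: 1031/127
a_4 = 2: 2200/271
a_5 = 1: 3231/398
a_6 = 1: 5431/669
a_7 = 7: 41248/5081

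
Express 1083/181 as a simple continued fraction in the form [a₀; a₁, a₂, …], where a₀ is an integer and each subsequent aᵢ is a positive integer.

1083 = 5·181 + 178, so a_0 = 5
181 = 1·178 + 3, so a_1 = 1
178 = 59·3 + 1, so a_2 = 59
3 = 3·1 + 0, so a_3 = 3

[5; 1, 59, 3]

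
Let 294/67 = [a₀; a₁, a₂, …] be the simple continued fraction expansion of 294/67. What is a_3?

1

⌊294/67⌋ = 4, remainder 26
⌊67/26⌋ = 2, remainder 15
⌊26/15⌋ = 1, remainder 11
⌊15/11⌋ = 1, remainder 4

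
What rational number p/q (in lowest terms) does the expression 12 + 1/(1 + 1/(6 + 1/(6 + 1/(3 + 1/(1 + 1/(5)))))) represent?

13259/1031

Work from the innermost term outward:
Start with 5.
1 + 1/(5/1) = 1 + 1/5 = 6/5
3 + 1/(6/5) = 3 + 5/6 = 23/6
6 + 1/(23/6) = 6 + 6/23 = 144/23
6 + 1/(144/23) = 6 + 23/144 = 887/144
1 + 1/(887/144) = 1 + 144/887 = 1031/887
12 + 1/(1031/887) = 12 + 887/1031 = 13259/1031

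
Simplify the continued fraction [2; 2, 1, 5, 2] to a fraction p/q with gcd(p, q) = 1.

87/37

Use the convergent recurrence hₖ = aₖ·hₖ₋₁ + hₖ₋₂ (and likewise for the denominators kₖ):
a_0 = 2: 2/1
a_1 = 2: 5/2
a_2 = 1: 7/3
a_3 = 5: 40/17
a_4 = 2: 87/37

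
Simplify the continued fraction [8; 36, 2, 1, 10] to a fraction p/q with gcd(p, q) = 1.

Use the convergent recurrence hₖ = aₖ·hₖ₋₁ + hₖ₋₂ (and likewise for the denominators kₖ):
a_0 = 8: 8/1
a_1 = 36: 289/36
a_2 = 2: 586/73
a_3 = 1: 875/109
a_4 = 10: 9336/1163

9336/1163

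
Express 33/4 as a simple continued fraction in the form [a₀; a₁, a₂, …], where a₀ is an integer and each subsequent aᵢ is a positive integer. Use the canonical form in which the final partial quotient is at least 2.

Repeatedly divide and take the remainder:
33 = 8·4 + 1, so a_0 = 8
4 = 4·1 + 0, so a_1 = 4

[8; 4]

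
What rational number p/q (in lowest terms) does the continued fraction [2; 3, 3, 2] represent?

Work from the innermost term outward:
Start with 2.
3 + 1/(2/1) = 3 + 1/2 = 7/2
3 + 1/(7/2) = 3 + 2/7 = 23/7
2 + 1/(23/7) = 2 + 7/23 = 53/23

53/23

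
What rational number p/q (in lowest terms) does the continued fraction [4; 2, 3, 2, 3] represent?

Starting at the tail and folding back:
Start with 3.
2 + 1/(3/1) = 2 + 1/3 = 7/3
3 + 1/(7/3) = 3 + 3/7 = 24/7
2 + 1/(24/7) = 2 + 7/24 = 55/24
4 + 1/(55/24) = 4 + 24/55 = 244/55

244/55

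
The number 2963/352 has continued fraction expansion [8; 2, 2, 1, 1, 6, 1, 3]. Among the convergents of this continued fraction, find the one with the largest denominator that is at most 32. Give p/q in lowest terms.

101/12

a_0 = 8: 8/1  (≤ bound)
a_1 = 2: 17/2  (≤ bound)
a_2 = 2: 42/5  (≤ bound)
a_3 = 1: 59/7  (≤ bound)
a_4 = 1: 101/12  (≤ bound)
a_5 = 6: 665/79  (> 32, stop)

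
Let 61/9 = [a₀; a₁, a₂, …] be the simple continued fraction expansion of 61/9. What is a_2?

3

61 = 6·9 + 7, so a_0 = 6
9 = 1·7 + 2, so a_1 = 1
7 = 3·2 + 1, so a_2 = 3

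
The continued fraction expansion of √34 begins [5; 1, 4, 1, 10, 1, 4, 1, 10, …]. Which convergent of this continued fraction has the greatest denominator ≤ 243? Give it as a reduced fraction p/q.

414/71

a_0 = 5: 5/1  (≤ bound)
a_1 = 1: 6/1  (≤ bound)
a_2 = 4: 29/5  (≤ bound)
a_3 = 1: 35/6  (≤ bound)
a_4 = 10: 379/65  (≤ bound)
a_5 = 1: 414/71  (≤ bound)
a_6 = 4: 2035/349  (> 243, stop)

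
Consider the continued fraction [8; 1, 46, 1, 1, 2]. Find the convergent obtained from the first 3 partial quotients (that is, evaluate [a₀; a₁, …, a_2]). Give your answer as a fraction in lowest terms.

422/47

Start with 46.
1 + 1/(46/1) = 1 + 1/46 = 47/46
8 + 1/(47/46) = 8 + 46/47 = 422/47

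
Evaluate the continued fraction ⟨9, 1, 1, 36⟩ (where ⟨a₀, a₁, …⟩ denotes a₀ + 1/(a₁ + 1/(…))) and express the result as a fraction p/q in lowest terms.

Starting at the tail and folding back:
Start with 36.
1 + 1/(36/1) = 1 + 1/36 = 37/36
1 + 1/(37/36) = 1 + 36/37 = 73/37
9 + 1/(73/37) = 9 + 37/73 = 694/73

694/73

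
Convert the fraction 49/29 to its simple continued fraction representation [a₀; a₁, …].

[1; 1, 2, 4, 2]

Apply division with remainder until the remainder is 0:
49 = 1·29 + 20, so a_0 = 1
29 = 1·20 + 9, so a_1 = 1
20 = 2·9 + 2, so a_2 = 2
9 = 4·2 + 1, so a_3 = 4
2 = 2·1 + 0, so a_4 = 2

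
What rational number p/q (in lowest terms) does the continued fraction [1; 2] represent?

Start with 2.
1 + 1/(2/1) = 1 + 1/2 = 3/2

3/2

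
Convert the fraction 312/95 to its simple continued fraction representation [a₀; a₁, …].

[3; 3, 1, 1, 13]

Repeatedly divide and take the remainder:
312 ÷ 95 → quotient 3, remainder 27
95 ÷ 27 → quotient 3, remainder 14
27 ÷ 14 → quotient 1, remainder 13
14 ÷ 13 → quotient 1, remainder 1
13 ÷ 1 → quotient 13, remainder 0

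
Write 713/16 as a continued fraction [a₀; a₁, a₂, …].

Apply division with remainder until the remainder is 0:
713 = 44·16 + 9, so a_0 = 44
16 = 1·9 + 7, so a_1 = 1
9 = 1·7 + 2, so a_2 = 1
7 = 3·2 + 1, so a_3 = 3
2 = 2·1 + 0, so a_4 = 2

[44; 1, 1, 3, 2]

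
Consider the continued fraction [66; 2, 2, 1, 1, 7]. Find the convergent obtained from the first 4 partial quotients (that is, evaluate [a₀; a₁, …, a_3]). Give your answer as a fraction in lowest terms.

465/7

Start with 1.
2 + 1/(1/1) = 2 + 1/1 = 3/1
2 + 1/(3/1) = 2 + 1/3 = 7/3
66 + 1/(7/3) = 66 + 3/7 = 465/7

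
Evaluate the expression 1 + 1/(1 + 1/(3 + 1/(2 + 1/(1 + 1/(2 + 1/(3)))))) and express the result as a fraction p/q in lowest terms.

Collapse the nested fraction from the inside out:
Start with 3.
2 + 1/(3/1) = 2 + 1/3 = 7/3
1 + 1/(7/3) = 1 + 3/7 = 10/7
2 + 1/(10/7) = 2 + 7/10 = 27/10
3 + 1/(27/10) = 3 + 10/27 = 91/27
1 + 1/(91/27) = 1 + 27/91 = 118/91
1 + 1/(118/91) = 1 + 91/118 = 209/118

209/118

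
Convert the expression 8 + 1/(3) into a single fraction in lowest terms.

25/3

Build up convergents one term at a time:
a_0 = 8: 8/1
a_1 = 3: 25/3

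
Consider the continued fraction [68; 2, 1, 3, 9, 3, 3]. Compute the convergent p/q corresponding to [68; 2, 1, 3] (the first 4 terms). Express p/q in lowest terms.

752/11

a_0 = 68: 68/1
a_1 = 2: 137/2
a_2 = 1: 205/3
a_3 = 3: 752/11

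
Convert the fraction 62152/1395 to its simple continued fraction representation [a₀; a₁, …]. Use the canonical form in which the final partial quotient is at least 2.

[44; 1, 1, 4, 5, 1, 1, 13]

Repeatedly divide and take the remainder:
62152 ÷ 1395 → quotient 44, remainder 772
1395 ÷ 772 → quotient 1, remainder 623
772 ÷ 623 → quotient 1, remainder 149
623 ÷ 149 → quotient 4, remainder 27
149 ÷ 27 → quotient 5, remainder 14
27 ÷ 14 → quotient 1, remainder 13
14 ÷ 13 → quotient 1, remainder 1
13 ÷ 1 → quotient 13, remainder 0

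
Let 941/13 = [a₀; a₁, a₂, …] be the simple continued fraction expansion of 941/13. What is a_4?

941 = 72·13 + 5, so a_0 = 72
13 = 2·5 + 3, so a_1 = 2
5 = 1·3 + 2, so a_2 = 1
3 = 1·2 + 1, so a_3 = 1
2 = 2·1 + 0, so a_4 = 2

2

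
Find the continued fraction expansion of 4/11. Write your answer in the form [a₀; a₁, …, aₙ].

4 = 0·11 + 4, so a_0 = 0
11 = 2·4 + 3, so a_1 = 2
4 = 1·3 + 1, so a_2 = 1
3 = 3·1 + 0, so a_3 = 3

[0; 2, 1, 3]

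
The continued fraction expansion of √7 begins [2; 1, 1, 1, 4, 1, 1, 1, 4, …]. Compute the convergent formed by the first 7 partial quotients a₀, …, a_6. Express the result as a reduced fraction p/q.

Start with 1.
1 + 1/(1/1) = 1 + 1/1 = 2/1
4 + 1/(2/1) = 4 + 1/2 = 9/2
1 + 1/(9/2) = 1 + 2/9 = 11/9
1 + 1/(11/9) = 1 + 9/11 = 20/11
1 + 1/(20/11) = 1 + 11/20 = 31/20
2 + 1/(31/20) = 2 + 20/31 = 82/31

82/31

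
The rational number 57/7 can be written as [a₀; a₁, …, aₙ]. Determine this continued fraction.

[8; 7]

Run the Euclidean algorithm, recording each quotient:
57 ÷ 7 → quotient 8, remainder 1
7 ÷ 1 → quotient 7, remainder 0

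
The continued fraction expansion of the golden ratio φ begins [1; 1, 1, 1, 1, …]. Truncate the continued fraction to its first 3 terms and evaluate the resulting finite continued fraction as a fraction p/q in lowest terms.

Compute successive convergents:
a_0 = 1: 1/1
a_1 = 1: 2/1
a_2 = 1: 3/2

3/2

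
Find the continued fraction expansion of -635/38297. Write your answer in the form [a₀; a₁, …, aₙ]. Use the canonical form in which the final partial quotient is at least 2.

Repeatedly divide and take the remainder:
-635 = -1·38297 + 37662, so a_0 = -1
38297 = 1·37662 + 635, so a_1 = 1
37662 = 59·635 + 197, so a_2 = 59
635 = 3·197 + 44, so a_3 = 3
197 = 4·44 + 21, so a_4 = 4
44 = 2·21 + 2, so a_5 = 2
21 = 10·2 + 1, so a_6 = 10
2 = 2·1 + 0, so a_7 = 2

[-1; 1, 59, 3, 4, 2, 10, 2]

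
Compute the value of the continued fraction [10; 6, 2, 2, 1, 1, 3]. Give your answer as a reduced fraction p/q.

Starting at the tail and folding back:
Start with 3.
1 + 1/(3/1) = 1 + 1/3 = 4/3
1 + 1/(4/3) = 1 + 3/4 = 7/4
2 + 1/(7/4) = 2 + 4/7 = 18/7
2 + 1/(18/7) = 2 + 7/18 = 43/18
6 + 1/(43/18) = 6 + 18/43 = 276/43
10 + 1/(276/43) = 10 + 43/276 = 2803/276

2803/276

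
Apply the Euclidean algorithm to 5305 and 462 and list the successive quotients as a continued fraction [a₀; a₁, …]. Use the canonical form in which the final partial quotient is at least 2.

[11; 2, 13, 1, 15]

5305 = 11·462 + 223, so a_0 = 11
462 = 2·223 + 16, so a_1 = 2
223 = 13·16 + 15, so a_2 = 13
16 = 1·15 + 1, so a_3 = 1
15 = 15·1 + 0, so a_4 = 15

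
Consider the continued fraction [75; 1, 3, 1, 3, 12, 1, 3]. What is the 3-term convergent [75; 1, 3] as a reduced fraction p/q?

Start with 3.
1 + 1/(3/1) = 1 + 1/3 = 4/3
75 + 1/(4/3) = 75 + 3/4 = 303/4

303/4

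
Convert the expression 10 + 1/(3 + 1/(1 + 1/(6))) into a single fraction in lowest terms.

277/27

a_0 = 10: 10/1
a_1 = 3: 31/3
a_2 = 1: 41/4
a_3 = 6: 277/27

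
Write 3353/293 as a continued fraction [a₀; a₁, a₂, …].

3353 = 11·293 + 130, so a_0 = 11
293 = 2·130 + 33, so a_1 = 2
130 = 3·33 + 31, so a_2 = 3
33 = 1·31 + 2, so a_3 = 1
31 = 15·2 + 1, so a_4 = 15
2 = 2·1 + 0, so a_5 = 2

[11; 2, 3, 1, 15, 2]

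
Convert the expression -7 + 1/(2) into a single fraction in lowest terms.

-13/2

Start with 2.
-7 + 1/(2/1) = -7 + 1/2 = -13/2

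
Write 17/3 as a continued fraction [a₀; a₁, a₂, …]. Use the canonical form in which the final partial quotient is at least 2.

Repeatedly divide and take the remainder:
⌊17/3⌋ = 5, remainder 2
⌊3/2⌋ = 1, remainder 1
⌊2/1⌋ = 2, remainder 0

[5; 1, 2]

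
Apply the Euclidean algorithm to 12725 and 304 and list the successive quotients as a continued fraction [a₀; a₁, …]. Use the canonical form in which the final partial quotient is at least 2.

[41; 1, 6, 14, 3]

Apply division with remainder until the remainder is 0:
⌊12725/304⌋ = 41, remainder 261
⌊304/261⌋ = 1, remainder 43
⌊261/43⌋ = 6, remainder 3
⌊43/3⌋ = 14, remainder 1
⌊3/1⌋ = 3, remainder 0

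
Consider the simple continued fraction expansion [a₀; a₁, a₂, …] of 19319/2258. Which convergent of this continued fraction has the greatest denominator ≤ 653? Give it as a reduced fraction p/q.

List convergents until the denominator exceeds the bound:
a_0 = 8: 8/1  (≤ bound)
a_1 = 1: 9/1  (≤ bound)
a_2 = 1: 17/2  (≤ bound)
a_3 = 3: 60/7  (≤ bound)
a_4 = 1: 77/9  (≤ bound)
a_5 = 49: 3833/448  (≤ bound)
a_6 = 2: 7743/905  (> 653, stop)

3833/448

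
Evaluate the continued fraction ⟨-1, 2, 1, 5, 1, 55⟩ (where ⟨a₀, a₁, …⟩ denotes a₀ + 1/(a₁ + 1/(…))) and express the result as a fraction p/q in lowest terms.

a_0 = -1: -1/1
a_1 = 2: -1/2
a_2 = 1: -2/3
a_3 = 5: -11/17
a_4 = 1: -13/20
a_5 = 55: -726/1117

-726/1117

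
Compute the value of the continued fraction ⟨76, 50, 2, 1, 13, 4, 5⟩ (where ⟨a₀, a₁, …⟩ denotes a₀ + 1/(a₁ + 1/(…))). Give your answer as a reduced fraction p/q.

a_0 = 76: 76/1
a_1 = 50: 3801/50
a_2 = 2: 7678/101
a_3 = 1: 11479/151
a_4 = 13: 156905/2064
a_5 = 4: 639099/8407
a_6 = 5: 3352400/44099

3352400/44099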